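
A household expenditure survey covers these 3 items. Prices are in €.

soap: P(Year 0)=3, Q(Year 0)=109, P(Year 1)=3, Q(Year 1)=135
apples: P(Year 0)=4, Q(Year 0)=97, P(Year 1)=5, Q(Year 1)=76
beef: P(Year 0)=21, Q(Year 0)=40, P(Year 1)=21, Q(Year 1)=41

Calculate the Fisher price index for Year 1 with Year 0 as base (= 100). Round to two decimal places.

105.54

Laspeyres component (base-period weights):
ΣP(Year 1)Q(Year 0) = 3×109 + 5×97 + 21×40 = 327 + 485 + 840 = 1652
ΣP(Year 0)Q(Year 0) = 3×109 + 4×97 + 21×40 = 327 + 388 + 840 = 1555
L = 1652 / 1555 × 100 = 106.2379
Paasche component (current-period weights):
ΣP(Year 1)Q(Year 1) = 3×135 + 5×76 + 21×41 = 405 + 380 + 861 = 1646
ΣP(Year 0)Q(Year 1) = 3×135 + 4×76 + 21×41 = 405 + 304 + 861 = 1570
P = 1646 / 1570 × 100 = 104.8408
Fisher = √(L × P) = √(106.2379 × 104.8408) = 105.5370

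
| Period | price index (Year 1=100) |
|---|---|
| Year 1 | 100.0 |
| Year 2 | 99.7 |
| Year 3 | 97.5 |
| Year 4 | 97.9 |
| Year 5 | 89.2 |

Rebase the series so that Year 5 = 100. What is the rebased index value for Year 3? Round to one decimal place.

Rebased(Year 3) = 97.5 / 89.2 × 100 = 109.3049

109.3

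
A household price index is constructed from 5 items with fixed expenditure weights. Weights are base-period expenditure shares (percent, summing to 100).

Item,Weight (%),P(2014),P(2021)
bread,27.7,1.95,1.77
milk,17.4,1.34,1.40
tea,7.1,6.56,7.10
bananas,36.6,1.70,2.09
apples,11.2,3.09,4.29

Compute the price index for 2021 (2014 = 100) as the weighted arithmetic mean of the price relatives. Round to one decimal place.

bread: 27.7 × (1.77/1.95) = 27.7 × 0.907692 = 25.1431
milk: 17.4 × (1.40/1.34) = 17.4 × 1.044776 = 18.1791
tea: 7.1 × (7.10/6.56) = 7.1 × 1.082317 = 7.6845
bananas: 36.6 × (2.09/1.70) = 36.6 × 1.229412 = 44.9965
apples: 11.2 × (4.29/3.09) = 11.2 × 1.388350 = 15.5495
Index = Σ wᵢ·(p₁ᵢ/p₀ᵢ) = 25.1431 + 18.1791 + 7.6845 + 44.9965 + 15.5495 = 111.5526

111.6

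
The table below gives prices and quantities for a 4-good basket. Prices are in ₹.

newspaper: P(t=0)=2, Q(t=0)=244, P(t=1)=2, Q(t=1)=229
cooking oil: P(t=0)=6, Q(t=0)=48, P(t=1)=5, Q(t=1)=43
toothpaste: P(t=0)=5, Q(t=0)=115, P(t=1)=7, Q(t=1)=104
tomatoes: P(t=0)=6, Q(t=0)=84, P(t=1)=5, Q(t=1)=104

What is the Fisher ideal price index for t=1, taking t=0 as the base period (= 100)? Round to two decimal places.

104.28

Laspeyres component (base-period weights):
ΣP(t=1)Q(t=0) = 2×244 + 5×48 + 7×115 + 5×84 = 488 + 240 + 805 + 420 = 1953
ΣP(t=0)Q(t=0) = 2×244 + 6×48 + 5×115 + 6×84 = 488 + 288 + 575 + 504 = 1855
L = 1953 / 1855 × 100 = 105.2830
Paasche component (current-period weights):
ΣP(t=1)Q(t=1) = 2×229 + 5×43 + 7×104 + 5×104 = 458 + 215 + 728 + 520 = 1921
ΣP(t=0)Q(t=1) = 2×229 + 6×43 + 5×104 + 6×104 = 458 + 258 + 520 + 624 = 1860
P = 1921 / 1860 × 100 = 103.2796
Fisher = √(L × P) = √(105.2830 × 103.2796) = 104.2765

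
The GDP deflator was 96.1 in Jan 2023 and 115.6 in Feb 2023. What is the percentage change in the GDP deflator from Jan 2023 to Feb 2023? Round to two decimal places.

Change = (115.6 − 96.1) / 96.1 × 100
       = 19.5 / 96.1 × 100 = 20.2914%

20.29%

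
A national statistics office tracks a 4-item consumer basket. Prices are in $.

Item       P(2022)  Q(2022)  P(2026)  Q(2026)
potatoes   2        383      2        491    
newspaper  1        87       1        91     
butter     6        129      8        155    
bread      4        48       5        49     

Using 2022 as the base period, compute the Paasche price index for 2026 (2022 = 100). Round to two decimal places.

Paasche price index uses current-period quantities as weights.
ΣP(2026)·Q(2026) = 2×491 + 1×91 + 8×155 + 5×49 = 982 + 91 + 1240 + 245 = 2558
ΣP(2022)·Q(2026) = 2×491 + 1×91 + 6×155 + 4×49 = 982 + 91 + 930 + 196 = 2199
Index = 2558 / 2199 × 100 = 116.3256

116.33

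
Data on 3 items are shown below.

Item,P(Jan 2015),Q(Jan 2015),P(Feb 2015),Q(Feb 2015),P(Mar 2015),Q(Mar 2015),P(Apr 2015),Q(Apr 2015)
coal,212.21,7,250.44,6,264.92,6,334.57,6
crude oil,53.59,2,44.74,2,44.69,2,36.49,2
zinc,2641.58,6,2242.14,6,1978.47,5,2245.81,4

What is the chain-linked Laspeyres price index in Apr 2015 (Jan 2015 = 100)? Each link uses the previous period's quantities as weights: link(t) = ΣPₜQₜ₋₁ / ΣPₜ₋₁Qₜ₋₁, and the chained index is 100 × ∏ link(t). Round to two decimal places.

Link Jan 2015→Feb 2015:
ΣP(Feb 2015)Q(Jan 2015) = 250.44×7 + 44.74×2 + 2242.14×6 = 1753.08 + 89.48 + 13452.84 = 15295.4
ΣP(Jan 2015)Q(Jan 2015) = 212.21×7 + 53.59×2 + 2641.58×6 = 1485.47 + 107.18 + 15849.48 = 17442.13
link = 15295.4/17442.13 = 0.876923
Link Feb 2015→Mar 2015:
ΣP(Mar 2015)Q(Feb 2015) = 264.92×6 + 44.69×2 + 1978.47×6 = 1589.52 + 89.38 + 11870.82 = 13549.72
ΣP(Feb 2015)Q(Feb 2015) = 250.44×6 + 44.74×2 + 2242.14×6 = 1502.64 + 89.48 + 13452.84 = 15044.96
link = 13549.72/15044.96 = 0.900615
Link Mar 2015→Apr 2015:
ΣP(Apr 2015)Q(Mar 2015) = 334.57×6 + 36.49×2 + 2245.81×5 = 2007.42 + 72.98 + 11229.05 = 13309.45
ΣP(Mar 2015)Q(Mar 2015) = 264.92×6 + 44.69×2 + 1978.47×5 = 1589.52 + 89.38 + 9892.35 = 11571.25
link = 13309.45/11571.25 = 1.150217
Chained index = 100 × 0.876923 × 0.900615 × 1.150217 = 90.8407

90.84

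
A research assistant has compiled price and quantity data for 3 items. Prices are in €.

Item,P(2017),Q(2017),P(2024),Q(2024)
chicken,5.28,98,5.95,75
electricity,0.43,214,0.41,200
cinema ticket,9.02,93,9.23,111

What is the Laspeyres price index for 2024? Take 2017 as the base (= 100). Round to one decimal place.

Laspeyres price index uses base-period quantities as weights.
ΣP(2024)·Q(2017) = 5.95×98 + 0.41×214 + 9.23×93 = 583.1 + 87.74 + 858.39 = 1529.23
ΣP(2017)·Q(2017) = 5.28×98 + 0.43×214 + 9.02×93 = 517.44 + 92.02 + 838.86 = 1448.32
Index = 1529.23 / 1448.32 × 100 = 105.5865

105.6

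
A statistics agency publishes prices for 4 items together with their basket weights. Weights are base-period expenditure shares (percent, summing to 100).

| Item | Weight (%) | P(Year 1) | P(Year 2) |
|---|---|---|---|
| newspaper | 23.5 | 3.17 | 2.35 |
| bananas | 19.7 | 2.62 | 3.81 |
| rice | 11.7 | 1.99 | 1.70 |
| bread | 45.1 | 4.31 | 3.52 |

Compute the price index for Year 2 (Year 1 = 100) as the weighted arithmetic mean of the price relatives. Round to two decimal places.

newspaper: 23.5 × (2.35/3.17) = 23.5 × 0.741325 = 17.4211
bananas: 19.7 × (3.81/2.62) = 19.7 × 1.454198 = 28.6477
rice: 11.7 × (1.70/1.99) = 11.7 × 0.854271 = 9.9950
bread: 45.1 × (3.52/4.31) = 45.1 × 0.816705 = 36.8334
Index = Σ wᵢ·(p₁ᵢ/p₀ᵢ) = 17.4211 + 28.6477 + 9.9950 + 36.8334 = 92.8972

92.90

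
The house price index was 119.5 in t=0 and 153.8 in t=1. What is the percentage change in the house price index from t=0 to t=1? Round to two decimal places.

Change = (153.8 − 119.5) / 119.5 × 100
       = 34.3 / 119.5 × 100 = 28.7029%

28.70%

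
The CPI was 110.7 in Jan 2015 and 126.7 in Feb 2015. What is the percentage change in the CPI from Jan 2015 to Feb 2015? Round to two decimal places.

14.45%

Change = (126.7 − 110.7) / 110.7 × 100
       = 16.0 / 110.7 × 100 = 14.4535%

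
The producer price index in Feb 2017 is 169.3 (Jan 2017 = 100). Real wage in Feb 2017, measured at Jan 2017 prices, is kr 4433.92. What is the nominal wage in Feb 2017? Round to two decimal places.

Nominal = Real × (Index/100) = 4433.92 × (169.3/100)
        = 4433.92 × 1.693 = 7506.6266

7506.63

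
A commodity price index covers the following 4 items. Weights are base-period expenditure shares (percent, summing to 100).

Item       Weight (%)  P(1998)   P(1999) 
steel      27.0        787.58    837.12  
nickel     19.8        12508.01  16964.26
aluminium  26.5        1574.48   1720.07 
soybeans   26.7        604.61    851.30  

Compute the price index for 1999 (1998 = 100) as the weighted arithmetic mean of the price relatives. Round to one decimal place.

steel: 27.0 × (837.12/787.58) = 27.0 × 1.062902 = 28.6983
nickel: 19.8 × (16964.26/12508.01) = 19.8 × 1.356272 = 26.8542
aluminium: 26.5 × (1720.07/1574.48) = 26.5 × 1.092469 = 28.9504
soybeans: 26.7 × (851.30/604.61) = 26.7 × 1.408015 = 37.5940
Index = Σ wᵢ·(p₁ᵢ/p₀ᵢ) = 28.6983 + 26.8542 + 28.9504 + 37.5940 = 122.0969

122.1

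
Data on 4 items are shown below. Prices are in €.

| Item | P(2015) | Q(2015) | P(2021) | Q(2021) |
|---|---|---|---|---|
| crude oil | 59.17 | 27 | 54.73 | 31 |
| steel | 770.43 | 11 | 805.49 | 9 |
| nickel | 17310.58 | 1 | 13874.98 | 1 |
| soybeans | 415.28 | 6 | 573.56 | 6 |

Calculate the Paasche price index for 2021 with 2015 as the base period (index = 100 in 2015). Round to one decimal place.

Paasche price index uses current-period quantities as weights.
ΣP(2021)·Q(2021) = 54.73×31 + 805.49×9 + 13874.98×1 + 573.56×6 = 1696.63 + 7249.41 + 13874.98 + 3441.36 = 26262.38
ΣP(2015)·Q(2021) = 59.17×31 + 770.43×9 + 17310.58×1 + 415.28×6 = 1834.27 + 6933.87 + 17310.58 + 2491.68 = 28570.4
Index = 26262.38 / 28570.4 × 100 = 91.9216

91.9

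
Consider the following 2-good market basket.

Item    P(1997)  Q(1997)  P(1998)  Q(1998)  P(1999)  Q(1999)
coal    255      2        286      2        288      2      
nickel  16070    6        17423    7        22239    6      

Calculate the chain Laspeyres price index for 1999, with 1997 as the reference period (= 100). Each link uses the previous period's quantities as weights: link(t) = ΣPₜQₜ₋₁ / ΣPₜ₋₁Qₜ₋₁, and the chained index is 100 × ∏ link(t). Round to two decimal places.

Link 1997→1998:
ΣP(1998)Q(1997) = 286×2 + 17423×6 = 572 + 104538 = 105110
ΣP(1997)Q(1997) = 255×2 + 16070×6 = 510 + 96420 = 96930
link = 105110/96930 = 1.084391
Link 1998→1999:
ΣP(1999)Q(1998) = 288×2 + 22239×7 = 576 + 155673 = 156249
ΣP(1998)Q(1998) = 286×2 + 17423×7 = 572 + 121961 = 122533
link = 156249/122533 = 1.275159
Chained index = 100 × 1.084391 × 1.275159 = 138.2770

138.28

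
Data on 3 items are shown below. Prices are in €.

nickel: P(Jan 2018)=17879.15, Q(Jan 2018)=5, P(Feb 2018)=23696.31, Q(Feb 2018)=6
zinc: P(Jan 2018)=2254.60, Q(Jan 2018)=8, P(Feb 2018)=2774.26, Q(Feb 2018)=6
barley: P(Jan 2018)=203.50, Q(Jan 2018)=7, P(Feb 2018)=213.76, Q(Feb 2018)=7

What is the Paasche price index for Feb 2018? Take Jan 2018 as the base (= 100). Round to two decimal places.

Paasche price index uses current-period quantities as weights.
ΣP(Feb 2018)·Q(Feb 2018) = 23696.31×6 + 2774.26×6 + 213.76×7 = 142177.86 + 16645.56 + 1496.32 = 160319.74
ΣP(Jan 2018)·Q(Feb 2018) = 17879.15×6 + 2254.60×6 + 203.50×7 = 107274.9 + 13527.6 + 1424.5 = 122227
Index = 160319.74 / 122227 × 100 = 131.1656

131.17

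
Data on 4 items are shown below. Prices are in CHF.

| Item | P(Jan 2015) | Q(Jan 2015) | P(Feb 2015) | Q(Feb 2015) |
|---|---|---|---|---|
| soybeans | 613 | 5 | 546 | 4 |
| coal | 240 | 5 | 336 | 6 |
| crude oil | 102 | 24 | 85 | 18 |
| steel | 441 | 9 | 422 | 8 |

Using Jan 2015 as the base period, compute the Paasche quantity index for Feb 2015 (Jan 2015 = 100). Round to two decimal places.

88.86

Paasche quantity index uses current-period prices as weights.
ΣP(Feb 2015)·Q(Feb 2015) = 546×4 + 336×6 + 85×18 + 422×8 = 2184 + 2016 + 1530 + 3376 = 9106
ΣP(Feb 2015)·Q(Jan 2015) = 546×5 + 336×5 + 85×24 + 422×9 = 2730 + 1680 + 2040 + 3798 = 10248
Index = 9106 / 10248 × 100 = 88.8564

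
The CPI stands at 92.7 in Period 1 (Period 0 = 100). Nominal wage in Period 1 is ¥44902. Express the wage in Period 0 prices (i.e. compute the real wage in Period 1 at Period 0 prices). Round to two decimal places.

48437.97

Real = Nominal ÷ (Index/100) = 44902 ÷ (92.7/100)
     = 44902 ÷ 0.927 = 48437.9720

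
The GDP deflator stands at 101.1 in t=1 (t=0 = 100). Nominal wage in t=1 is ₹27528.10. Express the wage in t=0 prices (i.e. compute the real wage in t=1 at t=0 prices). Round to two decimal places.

Real = Nominal ÷ (Index/100) = 27528.10 ÷ (101.1/100)
     = 27528.10 ÷ 1.011 = 27228.5856

27228.59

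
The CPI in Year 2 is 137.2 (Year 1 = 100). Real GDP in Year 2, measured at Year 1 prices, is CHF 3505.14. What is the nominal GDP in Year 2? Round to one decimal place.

4809.1

Nominal = Real × (Index/100) = 3505.14 × (137.2/100)
        = 3505.14 × 1.372 = 4809.0521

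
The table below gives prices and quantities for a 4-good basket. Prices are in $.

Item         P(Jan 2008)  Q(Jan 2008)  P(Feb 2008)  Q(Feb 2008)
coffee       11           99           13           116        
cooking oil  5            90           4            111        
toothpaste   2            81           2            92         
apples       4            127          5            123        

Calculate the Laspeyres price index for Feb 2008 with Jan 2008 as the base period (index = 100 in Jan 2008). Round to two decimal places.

Laspeyres price index uses base-period quantities as weights.
ΣP(Feb 2008)·Q(Jan 2008) = 13×99 + 4×90 + 2×81 + 5×127 = 1287 + 360 + 162 + 635 = 2444
ΣP(Jan 2008)·Q(Jan 2008) = 11×99 + 5×90 + 2×81 + 4×127 = 1089 + 450 + 162 + 508 = 2209
Index = 2444 / 2209 × 100 = 110.6383

110.64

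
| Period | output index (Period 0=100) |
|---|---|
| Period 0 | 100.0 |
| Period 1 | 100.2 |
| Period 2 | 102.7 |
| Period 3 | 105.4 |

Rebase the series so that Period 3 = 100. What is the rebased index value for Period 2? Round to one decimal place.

97.4

Rebased(Period 2) = 102.7 / 105.4 × 100 = 97.4383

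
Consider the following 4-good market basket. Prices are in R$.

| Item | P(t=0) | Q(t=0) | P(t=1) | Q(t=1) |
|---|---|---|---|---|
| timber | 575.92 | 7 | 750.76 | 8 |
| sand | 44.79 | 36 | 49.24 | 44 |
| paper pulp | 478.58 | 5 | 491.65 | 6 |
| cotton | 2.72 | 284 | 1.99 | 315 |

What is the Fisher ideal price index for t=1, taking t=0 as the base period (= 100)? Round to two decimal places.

114.05

Laspeyres component (base-period weights):
ΣP(t=1)Q(t=0) = 750.76×7 + 49.24×36 + 491.65×5 + 1.99×284 = 5255.32 + 1772.64 + 2458.25 + 565.16 = 10051.37
ΣP(t=0)Q(t=0) = 575.92×7 + 44.79×36 + 478.58×5 + 2.72×284 = 4031.44 + 1612.44 + 2392.9 + 772.48 = 8809.26
L = 10051.37 / 8809.26 × 100 = 114.1000
Paasche component (current-period weights):
ΣP(t=1)Q(t=1) = 750.76×8 + 49.24×44 + 491.65×6 + 1.99×315 = 6006.08 + 2166.56 + 2949.9 + 626.85 = 11749.39
ΣP(t=0)Q(t=1) = 575.92×8 + 44.79×44 + 478.58×6 + 2.72×315 = 4607.36 + 1970.76 + 2871.48 + 856.8 = 10306.4
P = 11749.39 / 10306.4 × 100 = 114.0009
Fisher = √(L × P) = √(114.1000 × 114.0009) = 114.0505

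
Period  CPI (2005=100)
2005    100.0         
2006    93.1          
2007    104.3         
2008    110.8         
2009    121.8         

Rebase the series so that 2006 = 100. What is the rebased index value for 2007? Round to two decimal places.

112.03

Rebased(2007) = 104.3 / 93.1 × 100 = 112.0301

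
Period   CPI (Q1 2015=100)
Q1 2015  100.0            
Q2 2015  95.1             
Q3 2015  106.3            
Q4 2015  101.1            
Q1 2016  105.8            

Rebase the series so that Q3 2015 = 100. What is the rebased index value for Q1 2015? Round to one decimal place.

94.1

Rebased(Q1 2015) = 100.0 / 106.3 × 100 = 94.0734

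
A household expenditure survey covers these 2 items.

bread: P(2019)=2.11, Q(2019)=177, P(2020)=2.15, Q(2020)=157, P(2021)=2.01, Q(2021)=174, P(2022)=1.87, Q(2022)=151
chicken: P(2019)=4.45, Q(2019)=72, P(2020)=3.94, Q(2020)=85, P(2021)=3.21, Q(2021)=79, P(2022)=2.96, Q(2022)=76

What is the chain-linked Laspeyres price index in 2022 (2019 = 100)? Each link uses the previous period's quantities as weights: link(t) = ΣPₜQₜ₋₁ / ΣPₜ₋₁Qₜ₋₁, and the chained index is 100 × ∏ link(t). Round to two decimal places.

Link 2019→2020:
ΣP(2020)Q(2019) = 2.15×177 + 3.94×72 = 380.55 + 283.68 = 664.23
ΣP(2019)Q(2019) = 2.11×177 + 4.45×72 = 373.47 + 320.4 = 693.87
link = 664.23/693.87 = 0.957283
Link 2020→2021:
ΣP(2021)Q(2020) = 2.01×157 + 3.21×85 = 315.57 + 272.85 = 588.42
ΣP(2020)Q(2020) = 2.15×157 + 3.94×85 = 337.55 + 334.9 = 672.45
link = 588.42/672.45 = 0.875039
Link 2021→2022:
ΣP(2022)Q(2021) = 1.87×174 + 2.96×79 = 325.38 + 233.84 = 559.22
ΣP(2021)Q(2021) = 2.01×174 + 3.21×79 = 349.74 + 253.59 = 603.33
link = 559.22/603.33 = 0.926889
Chained index = 100 × 0.957283 × 0.875039 × 0.926889 = 77.6418

77.64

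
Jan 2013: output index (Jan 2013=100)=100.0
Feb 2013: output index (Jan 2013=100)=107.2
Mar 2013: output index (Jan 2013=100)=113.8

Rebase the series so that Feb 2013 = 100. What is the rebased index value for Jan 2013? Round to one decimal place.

Rebased(Jan 2013) = 100.0 / 107.2 × 100 = 93.2836

93.3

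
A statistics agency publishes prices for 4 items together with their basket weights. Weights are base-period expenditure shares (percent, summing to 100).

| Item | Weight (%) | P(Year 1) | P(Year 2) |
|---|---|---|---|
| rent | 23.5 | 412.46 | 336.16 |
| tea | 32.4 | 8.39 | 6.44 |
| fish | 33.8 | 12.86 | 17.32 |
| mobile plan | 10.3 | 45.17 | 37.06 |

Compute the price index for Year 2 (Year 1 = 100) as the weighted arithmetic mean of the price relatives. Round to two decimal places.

98.00

rent: 23.5 × (336.16/412.46) = 23.5 × 0.815012 = 19.1528
tea: 32.4 × (6.44/8.39) = 32.4 × 0.767580 = 24.8696
fish: 33.8 × (17.32/12.86) = 33.8 × 1.346812 = 45.5222
mobile plan: 10.3 × (37.06/45.17) = 10.3 × 0.820456 = 8.4507
Index = Σ wᵢ·(p₁ᵢ/p₀ᵢ) = 19.1528 + 24.8696 + 45.5222 + 8.4507 = 97.9953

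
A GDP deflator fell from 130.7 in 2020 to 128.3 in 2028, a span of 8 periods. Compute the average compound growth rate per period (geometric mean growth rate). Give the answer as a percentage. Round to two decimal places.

Growth factor = (128.3/130.7)^(1/8) = (0.981637)^(1/8) = 0.997686
Growth rate = 0.997686 − 1 = -0.002314 = -0.2314%

-0.23%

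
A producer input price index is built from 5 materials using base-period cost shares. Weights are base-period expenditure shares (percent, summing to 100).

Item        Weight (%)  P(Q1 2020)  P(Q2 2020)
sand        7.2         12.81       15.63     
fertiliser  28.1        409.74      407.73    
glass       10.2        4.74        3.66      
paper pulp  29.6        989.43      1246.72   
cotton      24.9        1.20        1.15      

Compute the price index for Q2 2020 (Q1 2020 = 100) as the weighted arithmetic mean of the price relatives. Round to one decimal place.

sand: 7.2 × (15.63/12.81) = 7.2 × 1.220141 = 8.7850
fertiliser: 28.1 × (407.73/409.74) = 28.1 × 0.995094 = 27.9622
glass: 10.2 × (3.66/4.74) = 10.2 × 0.772152 = 7.8759
paper pulp: 29.6 × (1246.72/989.43) = 29.6 × 1.260039 = 37.2971
cotton: 24.9 × (1.15/1.20) = 24.9 × 0.958333 = 23.8625
Index = Σ wᵢ·(p₁ᵢ/p₀ᵢ) = 8.7850 + 27.9622 + 7.8759 + 37.2971 + 23.8625 = 105.7828

105.8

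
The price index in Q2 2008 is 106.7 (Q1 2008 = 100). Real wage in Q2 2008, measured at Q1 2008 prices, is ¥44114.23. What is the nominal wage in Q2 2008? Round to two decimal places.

Nominal = Real × (Index/100) = 44114.23 × (106.7/100)
        = 44114.23 × 1.067 = 47069.8834

47069.88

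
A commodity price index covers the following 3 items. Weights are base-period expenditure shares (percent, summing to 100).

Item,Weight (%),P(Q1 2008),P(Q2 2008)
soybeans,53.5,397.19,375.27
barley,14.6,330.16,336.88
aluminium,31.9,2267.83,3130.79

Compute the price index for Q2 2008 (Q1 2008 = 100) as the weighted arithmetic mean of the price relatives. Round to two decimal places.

soybeans: 53.5 × (375.27/397.19) = 53.5 × 0.944812 = 50.5475
barley: 14.6 × (336.88/330.16) = 14.6 × 1.020354 = 14.8972
aluminium: 31.9 × (3130.79/2267.83) = 31.9 × 1.380522 = 44.0387
Index = Σ wᵢ·(p₁ᵢ/p₀ᵢ) = 50.5475 + 14.8972 + 44.0387 = 109.4833

109.48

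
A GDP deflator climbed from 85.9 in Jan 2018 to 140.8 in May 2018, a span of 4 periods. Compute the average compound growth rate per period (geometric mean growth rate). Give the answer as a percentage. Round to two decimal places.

13.15%

Growth factor = (140.8/85.9)^(1/4) = (1.639115)^(1/4) = 1.131494
Growth rate = 1.131494 − 1 = 0.131494 = 13.1494%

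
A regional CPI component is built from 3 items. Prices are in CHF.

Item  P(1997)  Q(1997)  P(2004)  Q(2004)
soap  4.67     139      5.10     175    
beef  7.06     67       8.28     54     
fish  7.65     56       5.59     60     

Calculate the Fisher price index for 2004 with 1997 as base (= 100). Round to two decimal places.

101.37

Laspeyres component (base-period weights):
ΣP(2004)Q(1997) = 5.10×139 + 8.28×67 + 5.59×56 = 708.9 + 554.76 + 313.04 = 1576.7
ΣP(1997)Q(1997) = 4.67×139 + 7.06×67 + 7.65×56 = 649.13 + 473.02 + 428.4 = 1550.55
L = 1576.7 / 1550.55 × 100 = 101.6865
Paasche component (current-period weights):
ΣP(2004)Q(2004) = 5.10×175 + 8.28×54 + 5.59×60 = 892.5 + 447.12 + 335.4 = 1675.02
ΣP(1997)Q(2004) = 4.67×175 + 7.06×54 + 7.65×60 = 817.25 + 381.24 + 459 = 1657.49
P = 1675.02 / 1657.49 × 100 = 101.0576
Fisher = √(L × P) = √(101.6865 × 101.0576) = 101.3716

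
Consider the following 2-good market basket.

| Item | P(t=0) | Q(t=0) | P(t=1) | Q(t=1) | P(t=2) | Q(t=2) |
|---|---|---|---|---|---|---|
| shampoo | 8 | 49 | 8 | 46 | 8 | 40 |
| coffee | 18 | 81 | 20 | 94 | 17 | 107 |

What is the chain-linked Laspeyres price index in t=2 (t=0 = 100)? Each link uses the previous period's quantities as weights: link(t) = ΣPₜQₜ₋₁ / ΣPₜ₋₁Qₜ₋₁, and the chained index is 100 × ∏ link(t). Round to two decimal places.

Link t=0→t=1:
ΣP(t=1)Q(t=0) = 8×49 + 20×81 = 392 + 1620 = 2012
ΣP(t=0)Q(t=0) = 8×49 + 18×81 = 392 + 1458 = 1850
link = 2012/1850 = 1.087568
Link t=1→t=2:
ΣP(t=2)Q(t=1) = 8×46 + 17×94 = 368 + 1598 = 1966
ΣP(t=1)Q(t=1) = 8×46 + 20×94 = 368 + 1880 = 2248
link = 1966/2248 = 0.874555
Chained index = 100 × 1.087568 × 0.874555 = 95.1138

95.11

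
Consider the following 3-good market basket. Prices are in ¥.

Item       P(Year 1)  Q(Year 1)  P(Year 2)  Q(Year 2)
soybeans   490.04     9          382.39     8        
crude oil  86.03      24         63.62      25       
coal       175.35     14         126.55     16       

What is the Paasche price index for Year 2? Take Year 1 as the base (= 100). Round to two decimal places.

Paasche price index uses current-period quantities as weights.
ΣP(Year 2)·Q(Year 2) = 382.39×8 + 63.62×25 + 126.55×16 = 3059.12 + 1590.5 + 2024.8 = 6674.42
ΣP(Year 1)·Q(Year 2) = 490.04×8 + 86.03×25 + 175.35×16 = 3920.32 + 2150.75 + 2805.6 = 8876.67
Index = 6674.42 / 8876.67 × 100 = 75.1906

75.19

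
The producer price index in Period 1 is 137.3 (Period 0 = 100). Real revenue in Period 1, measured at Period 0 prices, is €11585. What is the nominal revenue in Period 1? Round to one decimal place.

Nominal = Real × (Index/100) = 11585 × (137.3/100)
        = 11585 × 1.373 = 15906.2050

15906.2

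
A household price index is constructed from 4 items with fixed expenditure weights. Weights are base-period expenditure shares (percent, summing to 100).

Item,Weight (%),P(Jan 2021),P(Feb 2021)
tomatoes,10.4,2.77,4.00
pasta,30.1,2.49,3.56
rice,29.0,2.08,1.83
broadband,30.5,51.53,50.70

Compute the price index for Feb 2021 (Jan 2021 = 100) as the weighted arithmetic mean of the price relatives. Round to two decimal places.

tomatoes: 10.4 × (4.00/2.77) = 10.4 × 1.444043 = 15.0181
pasta: 30.1 × (3.56/2.49) = 30.1 × 1.429719 = 43.0345
rice: 29.0 × (1.83/2.08) = 29.0 × 0.879808 = 25.5144
broadband: 30.5 × (50.70/51.53) = 30.5 × 0.983893 = 30.0087
Index = Σ wᵢ·(p₁ᵢ/p₀ᵢ) = 15.0181 + 43.0345 + 25.5144 + 30.0087 = 113.5757

113.58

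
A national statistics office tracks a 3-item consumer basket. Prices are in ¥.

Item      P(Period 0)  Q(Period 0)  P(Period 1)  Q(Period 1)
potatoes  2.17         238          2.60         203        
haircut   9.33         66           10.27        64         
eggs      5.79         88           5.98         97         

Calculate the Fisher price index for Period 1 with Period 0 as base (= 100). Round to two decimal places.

110.70

Laspeyres component (base-period weights):
ΣP(Period 1)Q(Period 0) = 2.60×238 + 10.27×66 + 5.98×88 = 618.8 + 677.82 + 526.24 = 1822.86
ΣP(Period 0)Q(Period 0) = 2.17×238 + 9.33×66 + 5.79×88 = 516.46 + 615.78 + 509.52 = 1641.76
L = 1822.86 / 1641.76 × 100 = 111.0308
Paasche component (current-period weights):
ΣP(Period 1)Q(Period 1) = 2.60×203 + 10.27×64 + 5.98×97 = 527.8 + 657.28 + 580.06 = 1765.14
ΣP(Period 0)Q(Period 1) = 2.17×203 + 9.33×64 + 5.79×97 = 440.51 + 597.12 + 561.63 = 1599.26
P = 1765.14 / 1599.26 × 100 = 110.3723
Fisher = √(L × P) = √(111.0308 × 110.3723) = 110.7011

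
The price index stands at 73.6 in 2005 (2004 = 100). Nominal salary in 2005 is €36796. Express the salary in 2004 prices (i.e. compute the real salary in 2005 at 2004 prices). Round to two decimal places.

Real = Nominal ÷ (Index/100) = 36796 ÷ (73.6/100)
     = 36796 ÷ 0.736 = 49994.5652

49994.57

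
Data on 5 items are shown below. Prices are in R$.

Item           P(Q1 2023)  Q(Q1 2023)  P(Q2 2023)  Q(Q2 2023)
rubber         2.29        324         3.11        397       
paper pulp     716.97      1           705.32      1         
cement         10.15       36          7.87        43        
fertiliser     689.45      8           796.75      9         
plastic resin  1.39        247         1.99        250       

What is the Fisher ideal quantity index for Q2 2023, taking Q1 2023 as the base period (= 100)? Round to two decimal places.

112.18

Laspeyres component (base-period weights):
ΣP(Q1 2023)Q(Q2 2023) = 2.29×397 + 716.97×1 + 10.15×43 + 689.45×9 + 1.39×250 = 909.13 + 716.97 + 436.45 + 6205.05 + 347.5 = 8615.1
ΣP(Q1 2023)Q(Q1 2023) = 2.29×324 + 716.97×1 + 10.15×36 + 689.45×8 + 1.39×247 = 741.96 + 716.97 + 365.4 + 5515.6 + 343.33 = 7683.26
L = 8615.1 / 7683.26 × 100 = 112.1282
Paasche component (current-period weights):
ΣP(Q2 2023)Q(Q2 2023) = 3.11×397 + 705.32×1 + 7.87×43 + 796.75×9 + 1.99×250 = 1234.67 + 705.32 + 338.41 + 7170.75 + 497.5 = 9946.65
ΣP(Q2 2023)Q(Q1 2023) = 3.11×324 + 705.32×1 + 7.87×36 + 796.75×8 + 1.99×247 = 1007.64 + 705.32 + 283.32 + 6374 + 491.53 = 8861.81
P = 9946.65 / 8861.81 × 100 = 112.2417
Fisher = √(L × P) = √(112.1282 × 112.2417) = 112.1849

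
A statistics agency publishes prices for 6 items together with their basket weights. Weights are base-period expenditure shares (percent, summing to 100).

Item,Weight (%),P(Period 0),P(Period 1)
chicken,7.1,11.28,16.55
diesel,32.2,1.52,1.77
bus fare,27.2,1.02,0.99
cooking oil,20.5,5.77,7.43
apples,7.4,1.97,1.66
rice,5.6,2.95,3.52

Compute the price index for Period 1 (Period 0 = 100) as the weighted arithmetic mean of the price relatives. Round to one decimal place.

113.6

chicken: 7.1 × (16.55/11.28) = 7.1 × 1.467199 = 10.4171
diesel: 32.2 × (1.77/1.52) = 32.2 × 1.164474 = 37.4961
bus fare: 27.2 × (0.99/1.02) = 27.2 × 0.970588 = 26.4000
cooking oil: 20.5 × (7.43/5.77) = 20.5 × 1.287695 = 26.3977
apples: 7.4 × (1.66/1.97) = 7.4 × 0.842640 = 6.2355
rice: 5.6 × (3.52/2.95) = 5.6 × 1.193220 = 6.6820
Index = Σ wᵢ·(p₁ᵢ/p₀ᵢ) = 10.4171 + 37.4961 + 26.4000 + 26.3977 + 6.2355 + 6.6820 = 113.6285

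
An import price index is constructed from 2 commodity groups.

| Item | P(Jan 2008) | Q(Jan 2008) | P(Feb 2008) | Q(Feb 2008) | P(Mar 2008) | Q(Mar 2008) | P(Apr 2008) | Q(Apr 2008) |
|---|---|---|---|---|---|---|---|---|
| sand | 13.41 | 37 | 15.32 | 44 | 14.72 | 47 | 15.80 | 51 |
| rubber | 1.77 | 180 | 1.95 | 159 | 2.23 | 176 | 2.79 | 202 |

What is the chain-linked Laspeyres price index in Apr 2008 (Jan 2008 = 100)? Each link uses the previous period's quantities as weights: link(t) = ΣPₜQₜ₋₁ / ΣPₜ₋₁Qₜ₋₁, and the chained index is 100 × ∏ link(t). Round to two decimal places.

Link Jan 2008→Feb 2008:
ΣP(Feb 2008)Q(Jan 2008) = 15.32×37 + 1.95×180 = 566.84 + 351 = 917.84
ΣP(Jan 2008)Q(Jan 2008) = 13.41×37 + 1.77×180 = 496.17 + 318.6 = 814.77
link = 917.84/814.77 = 1.126502
Link Feb 2008→Mar 2008:
ΣP(Mar 2008)Q(Feb 2008) = 14.72×44 + 2.23×159 = 647.68 + 354.57 = 1002.25
ΣP(Feb 2008)Q(Feb 2008) = 15.32×44 + 1.95×159 = 674.08 + 310.05 = 984.13
link = 1002.25/984.13 = 1.018412
Link Mar 2008→Apr 2008:
ΣP(Apr 2008)Q(Mar 2008) = 15.80×47 + 2.79×176 = 742.6 + 491.04 = 1233.64
ΣP(Mar 2008)Q(Mar 2008) = 14.72×47 + 2.23×176 = 691.84 + 392.48 = 1084.32
link = 1233.64/1084.32 = 1.137708
Chained index = 100 × 1.126502 × 1.018412 × 1.137708 = 130.5228

130.52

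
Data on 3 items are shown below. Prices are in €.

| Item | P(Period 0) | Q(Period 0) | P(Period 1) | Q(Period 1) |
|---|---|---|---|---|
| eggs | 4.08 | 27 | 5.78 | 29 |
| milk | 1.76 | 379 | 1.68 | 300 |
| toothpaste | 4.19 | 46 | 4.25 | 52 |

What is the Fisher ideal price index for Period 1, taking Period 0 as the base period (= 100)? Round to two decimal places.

102.59

Laspeyres component (base-period weights):
ΣP(Period 1)Q(Period 0) = 5.78×27 + 1.68×379 + 4.25×46 = 156.06 + 636.72 + 195.5 = 988.28
ΣP(Period 0)Q(Period 0) = 4.08×27 + 1.76×379 + 4.19×46 = 110.16 + 667.04 + 192.74 = 969.94
L = 988.28 / 969.94 × 100 = 101.8908
Paasche component (current-period weights):
ΣP(Period 1)Q(Period 1) = 5.78×29 + 1.68×300 + 4.25×52 = 167.62 + 504 + 221 = 892.62
ΣP(Period 0)Q(Period 1) = 4.08×29 + 1.76×300 + 4.19×52 = 118.32 + 528 + 217.88 = 864.2
P = 892.62 / 864.2 × 100 = 103.2886
Fisher = √(L × P) = √(101.8908 × 103.2886) = 102.5873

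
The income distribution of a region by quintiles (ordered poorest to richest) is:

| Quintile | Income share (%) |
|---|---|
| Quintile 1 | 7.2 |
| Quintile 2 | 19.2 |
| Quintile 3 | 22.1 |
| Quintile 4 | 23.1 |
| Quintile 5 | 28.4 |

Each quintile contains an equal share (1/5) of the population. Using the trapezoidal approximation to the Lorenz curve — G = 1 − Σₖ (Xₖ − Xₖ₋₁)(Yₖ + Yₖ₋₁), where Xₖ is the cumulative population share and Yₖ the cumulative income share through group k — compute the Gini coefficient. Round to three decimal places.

0.185

Cumulative income shares Yₖ: 0.0720, 0.2640, 0.4850, 0.7160, 1.0000
Σ (Xₖ−Xₖ₋₁)(Yₖ+Yₖ₋₁) = (1/5)(0.0720+0.0000) + (1/5)(0.2640+0.0720) + (1/5)(0.4850+0.2640) + (1/5)(0.7160+0.4850) + (1/5)(1.0000+0.7160)
  = 0.0144 + 0.0672 + 0.1498 + 0.2402 + 0.3432 = 0.8148
G = 1 − 0.8148 = 0.1852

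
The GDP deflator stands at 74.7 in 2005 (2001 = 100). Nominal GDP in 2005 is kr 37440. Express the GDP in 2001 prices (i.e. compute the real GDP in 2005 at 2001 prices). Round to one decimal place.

50120.5

Real = Nominal ÷ (Index/100) = 37440 ÷ (74.7/100)
     = 37440 ÷ 0.747 = 50120.4819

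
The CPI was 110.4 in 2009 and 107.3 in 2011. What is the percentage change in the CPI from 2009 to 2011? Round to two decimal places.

Change = (107.3 − 110.4) / 110.4 × 100
       = -3.1 / 110.4 × 100 = -2.8080%

-2.81%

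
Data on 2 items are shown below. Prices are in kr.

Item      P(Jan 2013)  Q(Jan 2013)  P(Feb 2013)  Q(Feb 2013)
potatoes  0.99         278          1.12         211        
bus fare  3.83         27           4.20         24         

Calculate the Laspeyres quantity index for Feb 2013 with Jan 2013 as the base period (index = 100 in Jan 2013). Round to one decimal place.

79.4

Laspeyres quantity index uses base-period prices as weights.
ΣP(Jan 2013)·Q(Feb 2013) = 0.99×211 + 3.83×24 = 208.89 + 91.92 = 300.81
ΣP(Jan 2013)·Q(Jan 2013) = 0.99×278 + 3.83×27 = 275.22 + 103.41 = 378.63
Index = 300.81 / 378.63 × 100 = 79.4470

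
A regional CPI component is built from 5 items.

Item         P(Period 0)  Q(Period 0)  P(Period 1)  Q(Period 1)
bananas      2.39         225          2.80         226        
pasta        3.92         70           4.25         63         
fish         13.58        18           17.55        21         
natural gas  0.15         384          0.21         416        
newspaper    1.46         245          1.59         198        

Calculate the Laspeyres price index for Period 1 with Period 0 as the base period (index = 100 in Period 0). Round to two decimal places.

116.42

Laspeyres price index uses base-period quantities as weights.
ΣP(Period 1)·Q(Period 0) = 2.80×225 + 4.25×70 + 17.55×18 + 0.21×384 + 1.59×245 = 630 + 297.5 + 315.9 + 80.64 + 389.55 = 1713.59
ΣP(Period 0)·Q(Period 0) = 2.39×225 + 3.92×70 + 13.58×18 + 0.15×384 + 1.46×245 = 537.75 + 274.4 + 244.44 + 57.6 + 357.7 = 1471.89
Index = 1713.59 / 1471.89 × 100 = 116.4211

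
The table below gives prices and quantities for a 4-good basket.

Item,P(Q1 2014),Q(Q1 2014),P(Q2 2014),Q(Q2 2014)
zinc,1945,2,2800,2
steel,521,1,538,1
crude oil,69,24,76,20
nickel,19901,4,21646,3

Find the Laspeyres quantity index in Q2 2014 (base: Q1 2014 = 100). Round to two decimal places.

Laspeyres quantity index uses base-period prices as weights.
ΣP(Q1 2014)·Q(Q2 2014) = 1945×2 + 521×1 + 69×20 + 19901×3 = 3890 + 521 + 1380 + 59703 = 65494
ΣP(Q1 2014)·Q(Q1 2014) = 1945×2 + 521×1 + 69×24 + 19901×4 = 3890 + 521 + 1656 + 79604 = 85671
Index = 65494 / 85671 × 100 = 76.4483

76.45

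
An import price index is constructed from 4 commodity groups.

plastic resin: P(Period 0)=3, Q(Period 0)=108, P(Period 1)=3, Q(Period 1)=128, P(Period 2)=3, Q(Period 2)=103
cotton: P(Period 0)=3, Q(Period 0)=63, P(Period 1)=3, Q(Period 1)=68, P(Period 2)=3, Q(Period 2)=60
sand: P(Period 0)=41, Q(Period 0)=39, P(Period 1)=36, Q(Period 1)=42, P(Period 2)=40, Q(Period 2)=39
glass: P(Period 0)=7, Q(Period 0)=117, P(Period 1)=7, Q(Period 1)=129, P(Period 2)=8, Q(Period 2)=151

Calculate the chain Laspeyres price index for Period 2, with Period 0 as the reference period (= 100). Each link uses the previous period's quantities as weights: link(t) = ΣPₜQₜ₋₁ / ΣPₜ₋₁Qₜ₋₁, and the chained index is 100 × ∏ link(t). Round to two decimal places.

102.58

Link Period 0→Period 1:
ΣP(Period 1)Q(Period 0) = 3×108 + 3×63 + 36×39 + 7×117 = 324 + 189 + 1404 + 819 = 2736
ΣP(Period 0)Q(Period 0) = 3×108 + 3×63 + 41×39 + 7×117 = 324 + 189 + 1599 + 819 = 2931
link = 2736/2931 = 0.933470
Link Period 1→Period 2:
ΣP(Period 2)Q(Period 1) = 3×128 + 3×68 + 40×42 + 8×129 = 384 + 204 + 1680 + 1032 = 3300
ΣP(Period 1)Q(Period 1) = 3×128 + 3×68 + 36×42 + 7×129 = 384 + 204 + 1512 + 903 = 3003
link = 3300/3003 = 1.098901
Chained index = 100 × 0.933470 × 1.098901 = 102.5791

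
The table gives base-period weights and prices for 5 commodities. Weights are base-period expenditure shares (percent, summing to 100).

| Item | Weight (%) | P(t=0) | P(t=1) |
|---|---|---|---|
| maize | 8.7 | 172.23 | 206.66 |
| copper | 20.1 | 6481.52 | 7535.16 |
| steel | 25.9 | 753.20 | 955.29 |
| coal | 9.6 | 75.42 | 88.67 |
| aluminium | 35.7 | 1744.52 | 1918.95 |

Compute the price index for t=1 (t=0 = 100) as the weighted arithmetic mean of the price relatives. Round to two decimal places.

117.21

maize: 8.7 × (206.66/172.23) = 8.7 × 1.199907 = 10.4392
copper: 20.1 × (7535.16/6481.52) = 20.1 × 1.162561 = 23.3675
steel: 25.9 × (955.29/753.20) = 25.9 × 1.268309 = 32.8492
coal: 9.6 × (88.67/75.42) = 9.6 × 1.175683 = 11.2866
aluminium: 35.7 × (1918.95/1744.52) = 35.7 × 1.099987 = 39.2695
Index = Σ wᵢ·(p₁ᵢ/p₀ᵢ) = 10.4392 + 23.3675 + 32.8492 + 11.2866 + 39.2695 = 117.2120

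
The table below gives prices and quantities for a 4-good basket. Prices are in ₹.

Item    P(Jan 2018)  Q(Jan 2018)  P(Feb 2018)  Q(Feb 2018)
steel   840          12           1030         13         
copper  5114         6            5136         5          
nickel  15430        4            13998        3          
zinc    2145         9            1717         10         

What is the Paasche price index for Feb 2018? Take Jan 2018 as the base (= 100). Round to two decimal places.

94.25

Paasche price index uses current-period quantities as weights.
ΣP(Feb 2018)·Q(Feb 2018) = 1030×13 + 5136×5 + 13998×3 + 1717×10 = 13390 + 25680 + 41994 + 17170 = 98234
ΣP(Jan 2018)·Q(Feb 2018) = 840×13 + 5114×5 + 15430×3 + 2145×10 = 10920 + 25570 + 46290 + 21450 = 104230
Index = 98234 / 104230 × 100 = 94.2473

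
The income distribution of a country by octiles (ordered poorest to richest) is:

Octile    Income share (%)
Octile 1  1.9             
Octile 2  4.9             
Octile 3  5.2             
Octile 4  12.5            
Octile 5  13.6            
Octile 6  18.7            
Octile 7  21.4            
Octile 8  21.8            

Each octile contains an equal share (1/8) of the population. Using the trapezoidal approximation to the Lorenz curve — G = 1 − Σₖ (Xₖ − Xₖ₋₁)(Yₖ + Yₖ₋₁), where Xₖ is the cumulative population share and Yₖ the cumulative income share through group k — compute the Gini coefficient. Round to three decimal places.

Cumulative income shares Yₖ: 0.0190, 0.0680, 0.1200, 0.2450, 0.3810, 0.5680, 0.7820, 1.0000
Σ (Xₖ−Xₖ₋₁)(Yₖ+Yₖ₋₁) = (1/8)(0.0190+0.0000) + (1/8)(0.0680+0.0190) + (1/8)(0.1200+0.0680) + (1/8)(0.2450+0.1200) + (1/8)(0.3810+0.2450) + (1/8)(0.5680+0.3810) + (1/8)(0.7820+0.5680) + (1/8)(1.0000+0.7820)
  = 0.0024 + 0.0109 + 0.0235 + 0.0456 + 0.0783 + 0.1186 + 0.1688 + 0.2228 = 0.6708
G = 1 − 0.6708 = 0.3292

0.329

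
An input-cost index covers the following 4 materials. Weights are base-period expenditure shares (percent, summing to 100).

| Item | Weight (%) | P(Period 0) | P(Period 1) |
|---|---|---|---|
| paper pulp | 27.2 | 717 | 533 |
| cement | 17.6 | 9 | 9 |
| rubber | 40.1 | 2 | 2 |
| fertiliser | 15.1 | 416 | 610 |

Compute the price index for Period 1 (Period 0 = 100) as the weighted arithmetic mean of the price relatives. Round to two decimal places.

paper pulp: 27.2 × (533/717) = 27.2 × 0.743375 = 20.2198
cement: 17.6 × (9/9) = 17.6 × 1.000000 = 17.6000
rubber: 40.1 × (2/2) = 40.1 × 1.000000 = 40.1000
fertiliser: 15.1 × (610/416) = 15.1 × 1.466346 = 22.1418
Index = Σ wᵢ·(p₁ᵢ/p₀ᵢ) = 20.2198 + 17.6000 + 40.1000 + 22.1418 = 100.0616

100.06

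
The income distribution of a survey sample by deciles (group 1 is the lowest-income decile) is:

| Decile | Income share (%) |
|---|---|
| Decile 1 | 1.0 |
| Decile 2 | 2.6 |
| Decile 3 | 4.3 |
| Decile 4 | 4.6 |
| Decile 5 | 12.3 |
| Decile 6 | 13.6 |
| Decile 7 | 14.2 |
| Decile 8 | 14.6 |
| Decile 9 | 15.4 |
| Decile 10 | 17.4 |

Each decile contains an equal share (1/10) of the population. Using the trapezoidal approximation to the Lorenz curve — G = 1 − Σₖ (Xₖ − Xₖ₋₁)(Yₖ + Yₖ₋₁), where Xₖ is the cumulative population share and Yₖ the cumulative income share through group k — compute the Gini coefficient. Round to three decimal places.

0.319

Cumulative income shares Yₖ: 0.0100, 0.0360, 0.0790, 0.1250, 0.2480, 0.3840, 0.5260, 0.6720, 0.8260, 1.0000
Σ (Xₖ−Xₖ₋₁)(Yₖ+Yₖ₋₁) = (1/10)(0.0100+0.0000) + (1/10)(0.0360+0.0100) + (1/10)(0.0790+0.0360) + (1/10)(0.1250+0.0790) + (1/10)(0.2480+0.1250) + (1/10)(0.3840+0.2480) + (1/10)(0.5260+0.3840) + (1/10)(0.6720+0.5260) + (1/10)(0.8260+0.6720) + (1/10)(1.0000+0.8260)
  = 0.0010 + 0.0046 + 0.0115 + 0.0204 + 0.0373 + 0.0632 + 0.0910 + 0.1198 + 0.1498 + 0.1826 = 0.6812
G = 1 − 0.6812 = 0.3188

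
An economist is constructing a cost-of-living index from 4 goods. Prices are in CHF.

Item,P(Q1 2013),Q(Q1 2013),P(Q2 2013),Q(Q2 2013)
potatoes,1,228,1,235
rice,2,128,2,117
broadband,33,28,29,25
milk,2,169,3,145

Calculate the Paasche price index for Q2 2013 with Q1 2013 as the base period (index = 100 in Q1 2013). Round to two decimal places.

Paasche price index uses current-period quantities as weights.
ΣP(Q2 2013)·Q(Q2 2013) = 1×235 + 2×117 + 29×25 + 3×145 = 235 + 234 + 725 + 435 = 1629
ΣP(Q1 2013)·Q(Q2 2013) = 1×235 + 2×117 + 33×25 + 2×145 = 235 + 234 + 825 + 290 = 1584
Index = 1629 / 1584 × 100 = 102.8409

102.84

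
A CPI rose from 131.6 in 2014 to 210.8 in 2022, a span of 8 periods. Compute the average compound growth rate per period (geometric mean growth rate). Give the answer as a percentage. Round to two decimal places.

Growth factor = (210.8/131.6)^(1/8) = (1.601824)^(1/8) = 1.060662
Growth rate = 1.060662 − 1 = 0.060662 = 6.0662%

6.07%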